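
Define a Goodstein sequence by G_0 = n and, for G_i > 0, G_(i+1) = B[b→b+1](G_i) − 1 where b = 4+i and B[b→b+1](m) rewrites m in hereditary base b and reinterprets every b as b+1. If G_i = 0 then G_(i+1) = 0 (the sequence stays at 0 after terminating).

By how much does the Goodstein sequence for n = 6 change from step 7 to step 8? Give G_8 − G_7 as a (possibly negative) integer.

base 4: 6 = 4 + 2; at 5: 5 + 2 = 7; next = 6
base 5: 6 = 5 + 1; at 6: 6 + 1 = 7; next = 6
base 6: 6 = 6; at 7: 7 = 7; next = 6
base 7: 6 = 6; at 8: 6 = 6; next = 5
base 8: 5 = 5; at 9: 5 = 5; next = 4
base 9: 4 = 4; at 10: 4 = 4; next = 3
base 10: 3 = 3; at 11: 3 = 3; next = 2
base 11: 2 = 2; at 12: 2 = 2; next = 1

-1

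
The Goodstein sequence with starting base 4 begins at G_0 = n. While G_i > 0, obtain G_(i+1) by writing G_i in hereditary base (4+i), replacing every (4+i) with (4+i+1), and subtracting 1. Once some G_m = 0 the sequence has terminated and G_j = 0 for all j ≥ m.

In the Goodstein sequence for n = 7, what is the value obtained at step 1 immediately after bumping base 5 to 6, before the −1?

8

G_0 = 7. HB_4(7) = 4 + 3. Bump = 8. G_1 = 7.
G_1 = 7. HB_5(7) = 5 + 2. Bump = 8. G_2 = 7.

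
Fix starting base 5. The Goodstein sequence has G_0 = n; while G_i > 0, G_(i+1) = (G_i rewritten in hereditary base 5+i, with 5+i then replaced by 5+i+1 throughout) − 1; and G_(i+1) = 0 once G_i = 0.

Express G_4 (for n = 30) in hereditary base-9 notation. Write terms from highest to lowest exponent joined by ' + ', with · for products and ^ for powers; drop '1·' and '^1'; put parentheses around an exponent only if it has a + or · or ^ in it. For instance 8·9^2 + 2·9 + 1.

[0] 30 ≡ 5^2 + 5 (base 5). Lift 6: 42. −1: 41.
[1] 41 ≡ 6^2 + 5 (base 6). Lift 7: 54. −1: 53.
[2] 53 ≡ 7^2 + 4 (base 7). Lift 8: 68. −1: 67.
[3] 67 ≡ 8^2 + 3 (base 8). Lift 9: 84. −1: 83.
[4] 83 ≡ 9^2 + 2 (base 9). Lift 10: 102. −1: 101.

9^2 + 2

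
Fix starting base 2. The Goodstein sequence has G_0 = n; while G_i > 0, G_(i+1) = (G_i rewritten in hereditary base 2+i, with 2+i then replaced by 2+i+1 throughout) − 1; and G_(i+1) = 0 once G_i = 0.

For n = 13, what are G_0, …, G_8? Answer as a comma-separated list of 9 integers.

[0] 13 ≡ 2^(2 + 1) + 2^2 + 1 (base 2). Lift 3: 109. −1: 108.
[1] 108 ≡ 3^(3 + 1) + 3^3 (base 3). Lift 4: 1280. −1: 1279.
[2] 1279 ≡ 4^(4 + 1) + 3·4^3 + 3·4^2 + 3·4 + 3 (base 4). Lift 5: 16093. −1: 16092.
[3] 16092 ≡ 5^(5 + 1) + 3·5^3 + 3·5^2 + 3·5 + 2 (base 5). Lift 6: 280712. −1: 280711.
[4] 280711 ≡ 6^(6 + 1) + 3·6^3 + 3·6^2 + 3·6 + 1 (base 6). Lift 7: 5765999. −1: 5765998.
[5] 5765998 ≡ 7^(7 + 1) + 3·7^3 + 3·7^2 + 3·7 (base 7). Lift 8: 134219480. −1: 134219479.
[6] 134219479 ≡ 8^(8 + 1) + 3·8^3 + 3·8^2 + 2·8 + 7 (base 8). Lift 9: 3486786856. −1: 3486786855.
[7] 3486786855 ≡ 9^(9 + 1) + 3·9^3 + 3·9^2 + 2·9 + 6 (base 9). Lift 10: 100000003326. −1: 100000003325.

13, 108, 1279, 16092, 280711, 5765998, 134219479, 3486786855, 100000003325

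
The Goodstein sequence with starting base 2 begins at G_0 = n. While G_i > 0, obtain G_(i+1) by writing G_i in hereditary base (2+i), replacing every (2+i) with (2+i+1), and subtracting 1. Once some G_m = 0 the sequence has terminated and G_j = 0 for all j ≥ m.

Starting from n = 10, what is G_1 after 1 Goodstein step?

83

10 —HB2→ 2^(2 + 1) + 2 —bump→ 3^(3 + 1) + 3 = 84 —(−1)→ 83
83 —HB3→ 3^(3 + 1) + 2 —bump→ 4^(4 + 1) + 2 = 1026 —(−1)→ 1025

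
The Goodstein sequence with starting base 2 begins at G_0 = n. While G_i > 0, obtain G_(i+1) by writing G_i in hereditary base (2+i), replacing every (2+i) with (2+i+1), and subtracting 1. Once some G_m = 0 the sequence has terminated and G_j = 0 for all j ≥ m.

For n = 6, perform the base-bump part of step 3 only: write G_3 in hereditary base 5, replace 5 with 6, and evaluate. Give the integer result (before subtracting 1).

G_0=6  [base 2] 2^2 + 2  →[2↦3]→  3^3 + 3 = 30  −1 ⇒ G_1=29
G_1=29  [base 3] 3^3 + 2  →[3↦4]→  4^4 + 2 = 258  −1 ⇒ G_2=257
G_2=257  [base 4] 4^4 + 1  →[4↦5]→  5^5 + 1 = 3126  −1 ⇒ G_3=3125

46656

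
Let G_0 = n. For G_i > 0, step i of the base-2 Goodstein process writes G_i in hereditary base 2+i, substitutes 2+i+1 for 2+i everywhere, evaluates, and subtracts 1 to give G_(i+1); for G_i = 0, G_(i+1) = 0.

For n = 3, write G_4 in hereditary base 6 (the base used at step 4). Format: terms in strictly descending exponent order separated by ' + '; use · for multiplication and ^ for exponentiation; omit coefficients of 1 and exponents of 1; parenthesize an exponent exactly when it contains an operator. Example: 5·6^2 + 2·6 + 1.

3 —HB2→ 2 + 1 —bump→ 3 + 1 = 4 —(−1)→ 3
3 —HB3→ 3 —bump→ 4 = 4 —(−1)→ 3
3 —HB4→ 3 —bump→ 3 = 3 —(−1)→ 2
2 —HB5→ 2 —bump→ 2 = 2 —(−1)→ 1
1 —HB6→ 1 —bump→ 1 = 1 —(−1)→ 0

1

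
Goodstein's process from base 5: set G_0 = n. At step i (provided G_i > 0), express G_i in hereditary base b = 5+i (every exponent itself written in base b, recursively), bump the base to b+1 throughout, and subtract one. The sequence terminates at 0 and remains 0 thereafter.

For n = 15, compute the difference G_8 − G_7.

step 0: 15 = 3·5; sub 6 for 5: 3·6; = 18; G_1 = 18−1 = 17
step 1: 17 = 2·6 + 5; sub 7 for 6: 2·7 + 5; = 19; G_2 = 19−1 = 18
step 2: 18 = 2·7 + 4; sub 8 for 7: 2·8 + 4; = 20; G_3 = 20−1 = 19
step 3: 19 = 2·8 + 3; sub 9 for 8: 2·9 + 3; = 21; G_4 = 21−1 = 20
step 4: 20 = 2·9 + 2; sub 10 for 9: 2·10 + 2; = 22; G_5 = 22−1 = 21
step 5: 21 = 2·10 + 1; sub 11 for 10: 2·11 + 1; = 23; G_6 = 23−1 = 22
step 6: 22 = 2·11; sub 12 for 11: 2·12; = 24; G_7 = 24−1 = 23
step 7: 23 = 12 + 11; sub 13 for 12: 13 + 11; = 24; G_8 = 24−1 = 23

0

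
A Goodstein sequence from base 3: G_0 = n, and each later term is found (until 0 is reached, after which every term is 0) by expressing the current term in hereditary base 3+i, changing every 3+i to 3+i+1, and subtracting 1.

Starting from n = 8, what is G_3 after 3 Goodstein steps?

11

i=0: 8 = 2·3 + 2 (b=3); 3→4: 2·4 + 2 = 10; 10−1 = 9
i=1: 9 = 2·4 + 1 (b=4); 4→5: 2·5 + 1 = 11; 11−1 = 10
i=2: 10 = 2·5 (b=5); 5→6: 2·6 = 12; 12−1 = 11
i=3: 11 = 6 + 5 (b=6); 6→7: 7 + 5 = 12; 12−1 = 11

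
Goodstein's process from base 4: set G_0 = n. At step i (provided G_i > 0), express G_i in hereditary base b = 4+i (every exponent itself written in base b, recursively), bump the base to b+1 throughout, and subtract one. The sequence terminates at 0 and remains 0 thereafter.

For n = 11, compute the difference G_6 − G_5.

step 0: 11 = 2·4 + 3; sub 5 for 4: 2·5 + 3; = 13; G_1 = 13−1 = 12
step 1: 12 = 2·5 + 2; sub 6 for 5: 2·6 + 2; = 14; G_2 = 14−1 = 13
step 2: 13 = 2·6 + 1; sub 7 for 6: 2·7 + 1; = 15; G_3 = 15−1 = 14
step 3: 14 = 2·7; sub 8 for 7: 2·8; = 16; G_4 = 16−1 = 15
step 4: 15 = 8 + 7; sub 9 for 8: 9 + 7; = 16; G_5 = 16−1 = 15
step 5: 15 = 9 + 6; sub 10 for 9: 10 + 6; = 16; G_6 = 16−1 = 15

0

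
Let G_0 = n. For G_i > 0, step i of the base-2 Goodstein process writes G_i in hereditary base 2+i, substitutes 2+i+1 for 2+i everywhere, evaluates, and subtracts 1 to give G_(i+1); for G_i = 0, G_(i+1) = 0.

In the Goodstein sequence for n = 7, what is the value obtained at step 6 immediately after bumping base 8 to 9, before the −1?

7 —HB2→ 2^2 + 2 + 1 —bump→ 3^3 + 3 + 1 = 31 —(−1)→ 30
30 —HB3→ 3^3 + 3 —bump→ 4^4 + 4 = 260 —(−1)→ 259
259 —HB4→ 4^4 + 3 —bump→ 5^5 + 3 = 3128 —(−1)→ 3127
3127 —HB5→ 5^5 + 2 —bump→ 6^6 + 2 = 46658 —(−1)→ 46657
46657 —HB6→ 6^6 + 1 —bump→ 7^7 + 1 = 823544 —(−1)→ 823543
823543 —HB7→ 7^7 —bump→ 8^8 = 16777216 —(−1)→ 16777215
16777215 —HB8→ 7·8^7 + 7·8^6 + 7·8^5 + 7·8^4 + 7·8^3 + 7·8^2 + 7·8 + 7 —bump→ 7·9^7 + 7·9^6 + 7·9^5 + 7·9^4 + 7·9^3 + 7·9^2 + 7·9 + 7 = 37665880 —(−1)→ 37665879

37665880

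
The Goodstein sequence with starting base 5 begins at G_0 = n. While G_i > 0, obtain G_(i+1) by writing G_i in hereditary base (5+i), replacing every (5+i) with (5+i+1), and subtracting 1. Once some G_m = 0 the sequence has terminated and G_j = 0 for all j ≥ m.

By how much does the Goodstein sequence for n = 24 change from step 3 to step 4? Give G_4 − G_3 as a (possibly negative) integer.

3

step 0: 24 = 4·5 + 4; sub 6 for 5: 4·6 + 4; = 28; G_1 = 28−1 = 27
step 1: 27 = 4·6 + 3; sub 7 for 6: 4·7 + 3; = 31; G_2 = 31−1 = 30
step 2: 30 = 4·7 + 2; sub 8 for 7: 4·8 + 2; = 34; G_3 = 34−1 = 33
step 3: 33 = 4·8 + 1; sub 9 for 8: 4·9 + 1; = 37; G_4 = 37−1 = 36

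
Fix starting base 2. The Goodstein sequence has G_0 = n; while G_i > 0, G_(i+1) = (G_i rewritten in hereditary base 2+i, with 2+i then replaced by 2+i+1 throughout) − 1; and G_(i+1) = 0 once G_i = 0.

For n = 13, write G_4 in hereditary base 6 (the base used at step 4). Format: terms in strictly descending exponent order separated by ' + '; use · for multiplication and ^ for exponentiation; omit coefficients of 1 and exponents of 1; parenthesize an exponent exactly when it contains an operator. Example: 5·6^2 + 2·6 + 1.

i=0: 13 = 2^(2 + 1) + 2^2 + 1 (b=2); 2→3: 3^(3 + 1) + 3^3 + 1 = 109; 109−1 = 108
i=1: 108 = 3^(3 + 1) + 3^3 (b=3); 3→4: 4^(4 + 1) + 4^4 = 1280; 1280−1 = 1279
i=2: 1279 = 4^(4 + 1) + 3·4^3 + 3·4^2 + 3·4 + 3 (b=4); 4→5: 5^(5 + 1) + 3·5^3 + 3·5^2 + 3·5 + 3 = 16093; 16093−1 = 16092
i=3: 16092 = 5^(5 + 1) + 3·5^3 + 3·5^2 + 3·5 + 2 (b=5); 5→6: 6^(6 + 1) + 3·6^3 + 3·6^2 + 3·6 + 2 = 280712; 280712−1 = 280711
i=4: 280711 = 6^(6 + 1) + 3·6^3 + 3·6^2 + 3·6 + 1 (b=6); 6→7: 7^(7 + 1) + 3·7^3 + 3·7^2 + 3·7 + 1 = 5765999; 5765999−1 = 5765998

6^(6 + 1) + 3·6^3 + 3·6^2 + 3·6 + 1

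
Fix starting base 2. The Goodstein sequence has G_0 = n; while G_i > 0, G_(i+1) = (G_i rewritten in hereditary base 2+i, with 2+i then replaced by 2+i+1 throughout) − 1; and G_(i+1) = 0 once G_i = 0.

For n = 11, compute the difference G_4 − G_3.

G_0 = 11. HB_2(11) = 2^(2 + 1) + 2 + 1. Bump = 85. G_1 = 84.
G_1 = 84. HB_3(84) = 3^(3 + 1) + 3. Bump = 1028. G_2 = 1027.
G_2 = 1027. HB_4(1027) = 4^(4 + 1) + 3. Bump = 15628. G_3 = 15627.
G_3 = 15627. HB_5(15627) = 5^(5 + 1) + 2. Bump = 279938. G_4 = 279937.

264310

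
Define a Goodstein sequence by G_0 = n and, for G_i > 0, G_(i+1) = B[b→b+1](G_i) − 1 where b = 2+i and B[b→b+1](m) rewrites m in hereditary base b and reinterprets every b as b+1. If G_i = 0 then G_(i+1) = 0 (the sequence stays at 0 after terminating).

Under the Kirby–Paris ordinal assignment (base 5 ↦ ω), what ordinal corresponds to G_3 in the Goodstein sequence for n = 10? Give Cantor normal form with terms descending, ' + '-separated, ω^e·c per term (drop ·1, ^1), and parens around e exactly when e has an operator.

ω^(ω + 1)

(0) 10|_2 = 2^(2 + 1) + 2 ↦ 3^(3 + 1) + 3|_3 = 84 ⇒ 83
(1) 83|_3 = 3^(3 + 1) + 2 ↦ 4^(4 + 1) + 2|_4 = 1026 ⇒ 1025
(2) 1025|_4 = 4^(4 + 1) + 1 ↦ 5^(5 + 1) + 1|_5 = 15626 ⇒ 15625
(3) 15625|_5 = 5^(5 + 1) ↦ 6^(6 + 1)|_6 = 279936 ⇒ 279935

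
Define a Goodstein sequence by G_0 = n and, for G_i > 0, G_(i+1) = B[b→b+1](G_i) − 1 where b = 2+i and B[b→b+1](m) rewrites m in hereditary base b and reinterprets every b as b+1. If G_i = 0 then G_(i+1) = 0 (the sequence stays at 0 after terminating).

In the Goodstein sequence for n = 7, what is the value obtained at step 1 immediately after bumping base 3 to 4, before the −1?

G_0 = 7. HB_2(7) = 2^2 + 2 + 1. Bump = 31. G_1 = 30.
G_1 = 30. HB_3(30) = 3^3 + 3. Bump = 260. G_2 = 259.

260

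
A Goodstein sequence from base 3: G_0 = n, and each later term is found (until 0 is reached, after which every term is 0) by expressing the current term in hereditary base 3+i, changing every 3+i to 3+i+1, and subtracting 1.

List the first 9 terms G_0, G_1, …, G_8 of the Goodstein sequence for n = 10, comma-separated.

G_0=10  [base 3] 3^2 + 1  →[3↦4]→  4^2 + 1 = 17  −1 ⇒ G_1=16
G_1=16  [base 4] 4^2  →[4↦5]→  5^2 = 25  −1 ⇒ G_2=24
G_2=24  [base 5] 4·5 + 4  →[5↦6]→  4·6 + 4 = 28  −1 ⇒ G_3=27
G_3=27  [base 6] 4·6 + 3  →[6↦7]→  4·7 + 3 = 31  −1 ⇒ G_4=30
G_4=30  [base 7] 4·7 + 2  →[7↦8]→  4·8 + 2 = 34  −1 ⇒ G_5=33
G_5=33  [base 8] 4·8 + 1  →[8↦9]→  4·9 + 1 = 37  −1 ⇒ G_6=36
G_6=36  [base 9] 4·9  →[9↦10]→  4·10 = 40  −1 ⇒ G_7=39
G_7=39  [base 10] 3·10 + 9  →[10↦11]→  3·11 + 9 = 42  −1 ⇒ G_8=41

10, 16, 24, 27, 30, 33, 36, 39, 41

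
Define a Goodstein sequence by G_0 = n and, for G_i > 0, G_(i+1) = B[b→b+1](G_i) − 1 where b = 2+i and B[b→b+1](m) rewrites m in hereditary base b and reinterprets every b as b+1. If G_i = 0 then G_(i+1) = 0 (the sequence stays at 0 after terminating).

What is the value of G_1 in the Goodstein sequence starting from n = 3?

3

i=0: 3 = 2 + 1 (b=2); 2→3: 3 + 1 = 4; 4−1 = 3
i=1: 3 = 3 (b=3); 3→4: 4 = 4; 4−1 = 3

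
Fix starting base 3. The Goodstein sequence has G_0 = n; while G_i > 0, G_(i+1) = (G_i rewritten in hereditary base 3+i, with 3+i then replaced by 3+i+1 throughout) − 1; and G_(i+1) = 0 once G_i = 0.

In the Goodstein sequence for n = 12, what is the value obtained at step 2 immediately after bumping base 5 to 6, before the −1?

step 0: 12 = 3^2 + 3; sub 4 for 3: 4^2 + 4; = 20; G_1 = 20−1 = 19
step 1: 19 = 4^2 + 3; sub 5 for 4: 5^2 + 3; = 28; G_2 = 28−1 = 27
step 2: 27 = 5^2 + 2; sub 6 for 5: 6^2 + 2; = 38; G_3 = 38−1 = 37

38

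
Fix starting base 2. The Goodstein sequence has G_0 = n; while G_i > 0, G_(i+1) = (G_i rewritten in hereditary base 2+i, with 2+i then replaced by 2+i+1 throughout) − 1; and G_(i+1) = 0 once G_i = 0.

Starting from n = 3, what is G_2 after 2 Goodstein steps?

G_0 = 3. HB_2(3) = 2 + 1. Bump = 4. G_1 = 3.
G_1 = 3. HB_3(3) = 3. Bump = 4. G_2 = 3.
G_2 = 3. HB_4(3) = 3. Bump = 3. G_3 = 2.

3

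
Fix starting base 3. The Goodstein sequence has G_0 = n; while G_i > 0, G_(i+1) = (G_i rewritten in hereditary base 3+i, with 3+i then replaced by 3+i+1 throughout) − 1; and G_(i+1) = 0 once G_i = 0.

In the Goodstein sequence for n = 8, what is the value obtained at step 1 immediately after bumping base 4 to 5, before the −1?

i=0: 8 = 2·3 + 2 (b=3); 3→4: 2·4 + 2 = 10; 10−1 = 9
i=1: 9 = 2·4 + 1 (b=4); 4→5: 2·5 + 1 = 11; 11−1 = 10

11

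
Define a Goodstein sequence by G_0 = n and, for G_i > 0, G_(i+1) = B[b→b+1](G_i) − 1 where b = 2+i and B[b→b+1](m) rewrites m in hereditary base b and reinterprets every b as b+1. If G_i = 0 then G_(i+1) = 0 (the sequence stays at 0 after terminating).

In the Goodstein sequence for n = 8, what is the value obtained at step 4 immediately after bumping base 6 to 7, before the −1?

1647196

i=0: 8 = 2^(2 + 1) (b=2); 2→3: 3^(3 + 1) = 81; 81−1 = 80
i=1: 80 = 2·3^3 + 2·3^2 + 2·3 + 2 (b=3); 3→4: 2·4^4 + 2·4^2 + 2·4 + 2 = 554; 554−1 = 553
i=2: 553 = 2·4^4 + 2·4^2 + 2·4 + 1 (b=4); 4→5: 2·5^5 + 2·5^2 + 2·5 + 1 = 6311; 6311−1 = 6310
i=3: 6310 = 2·5^5 + 2·5^2 + 2·5 (b=5); 5→6: 2·6^6 + 2·6^2 + 2·6 = 93396; 93396−1 = 93395
i=4: 93395 = 2·6^6 + 2·6^2 + 6 + 5 (b=6); 6→7: 2·7^7 + 2·7^2 + 7 + 5 = 1647196; 1647196−1 = 1647195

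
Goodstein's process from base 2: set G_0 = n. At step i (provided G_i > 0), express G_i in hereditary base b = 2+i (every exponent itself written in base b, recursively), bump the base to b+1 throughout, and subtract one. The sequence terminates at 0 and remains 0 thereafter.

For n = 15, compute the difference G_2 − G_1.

base 2: 15 = 2^(2 + 1) + 2^2 + 2 + 1; at 3: 3^(3 + 1) + 3^3 + 3 + 1 = 112; next = 111
base 3: 111 = 3^(3 + 1) + 3^3 + 3; at 4: 4^(4 + 1) + 4^4 + 4 = 1284; next = 1283

1172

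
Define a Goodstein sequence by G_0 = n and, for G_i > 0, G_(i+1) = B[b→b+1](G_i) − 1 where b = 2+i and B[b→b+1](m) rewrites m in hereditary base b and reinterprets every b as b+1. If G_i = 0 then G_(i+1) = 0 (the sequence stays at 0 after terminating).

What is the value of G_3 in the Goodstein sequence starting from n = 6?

step 0: 6 = 2^2 + 2; sub 3 for 2: 3^3 + 3; = 30; G_1 = 30−1 = 29
step 1: 29 = 3^3 + 2; sub 4 for 3: 4^4 + 2; = 258; G_2 = 258−1 = 257
step 2: 257 = 4^4 + 1; sub 5 for 4: 5^5 + 1; = 3126; G_3 = 3126−1 = 3125
step 3: 3125 = 5^5; sub 6 for 5: 6^6; = 46656; G_4 = 46656−1 = 46655

3125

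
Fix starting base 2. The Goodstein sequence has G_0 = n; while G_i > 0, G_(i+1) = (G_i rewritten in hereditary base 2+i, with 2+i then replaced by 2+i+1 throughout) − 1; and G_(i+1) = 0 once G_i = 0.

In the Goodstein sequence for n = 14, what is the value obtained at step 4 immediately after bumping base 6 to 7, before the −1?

5862841

G_0=14  [base 2] 2^(2 + 1) + 2^2 + 2  →[2↦3]→  3^(3 + 1) + 3^3 + 3 = 111  −1 ⇒ G_1=110
G_1=110  [base 3] 3^(3 + 1) + 3^3 + 2  →[3↦4]→  4^(4 + 1) + 4^4 + 2 = 1282  −1 ⇒ G_2=1281
G_2=1281  [base 4] 4^(4 + 1) + 4^4 + 1  →[4↦5]→  5^(5 + 1) + 5^5 + 1 = 18751  −1 ⇒ G_3=18750
G_3=18750  [base 5] 5^(5 + 1) + 5^5  →[5↦6]→  6^(6 + 1) + 6^6 = 326592  −1 ⇒ G_4=326591
G_4=326591  [base 6] 6^(6 + 1) + 5·6^5 + 5·6^4 + 5·6^3 + 5·6^2 + 5·6 + 5  →[6↦7]→  7^(7 + 1) + 5·7^5 + 5·7^4 + 5·7^3 + 5·7^2 + 5·7 + 5 = 5862841  −1 ⇒ G_5=5862840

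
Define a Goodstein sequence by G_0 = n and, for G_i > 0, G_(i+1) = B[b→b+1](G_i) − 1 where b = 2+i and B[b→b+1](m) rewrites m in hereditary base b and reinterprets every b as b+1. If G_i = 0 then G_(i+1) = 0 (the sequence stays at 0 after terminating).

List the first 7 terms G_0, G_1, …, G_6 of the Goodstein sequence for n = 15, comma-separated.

15, 111, 1283, 18752, 326593, 6588344, 150994943

base 2: 15 = 2^(2 + 1) + 2^2 + 2 + 1; at 3: 3^(3 + 1) + 3^3 + 3 + 1 = 112; next = 111
base 3: 111 = 3^(3 + 1) + 3^3 + 3; at 4: 4^(4 + 1) + 4^4 + 4 = 1284; next = 1283
base 4: 1283 = 4^(4 + 1) + 4^4 + 3; at 5: 5^(5 + 1) + 5^5 + 3 = 18753; next = 18752
base 5: 18752 = 5^(5 + 1) + 5^5 + 2; at 6: 6^(6 + 1) + 6^6 + 2 = 326594; next = 326593
base 6: 326593 = 6^(6 + 1) + 6^6 + 1; at 7: 7^(7 + 1) + 7^7 + 1 = 6588345; next = 6588344
base 7: 6588344 = 7^(7 + 1) + 7^7; at 8: 8^(8 + 1) + 8^8 = 150994944; next = 150994943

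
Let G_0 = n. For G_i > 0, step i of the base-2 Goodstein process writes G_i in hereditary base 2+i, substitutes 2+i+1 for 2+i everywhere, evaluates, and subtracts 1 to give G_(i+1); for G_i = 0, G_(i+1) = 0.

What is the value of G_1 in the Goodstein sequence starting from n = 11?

G_0=11  [base 2] 2^(2 + 1) + 2 + 1  →[2↦3]→  3^(3 + 1) + 3 + 1 = 85  −1 ⇒ G_1=84
G_1=84  [base 3] 3^(3 + 1) + 3  →[3↦4]→  4^(4 + 1) + 4 = 1028  −1 ⇒ G_2=1027

84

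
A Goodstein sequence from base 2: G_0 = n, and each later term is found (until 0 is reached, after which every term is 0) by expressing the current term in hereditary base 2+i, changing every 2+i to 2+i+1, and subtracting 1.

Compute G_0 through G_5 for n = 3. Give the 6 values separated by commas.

(0) 3|_2 = 2 + 1 ↦ 3 + 1|_3 = 4 ⇒ 3
(1) 3|_3 = 3 ↦ 4|_4 = 4 ⇒ 3
(2) 3|_4 = 3 ↦ 3|_5 = 3 ⇒ 2
(3) 2|_5 = 2 ↦ 2|_6 = 2 ⇒ 1
(4) 1|_6 = 1 ↦ 1|_7 = 1 ⇒ 0

3, 3, 3, 2, 1, 0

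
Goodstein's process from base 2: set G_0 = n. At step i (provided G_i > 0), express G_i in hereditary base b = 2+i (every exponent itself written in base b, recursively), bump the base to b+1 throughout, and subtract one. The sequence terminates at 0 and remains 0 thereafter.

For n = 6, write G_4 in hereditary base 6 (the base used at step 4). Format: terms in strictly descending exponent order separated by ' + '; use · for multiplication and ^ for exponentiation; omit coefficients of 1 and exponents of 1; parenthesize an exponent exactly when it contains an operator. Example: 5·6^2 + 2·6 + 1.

base 2: 6 = 2^2 + 2; at 3: 3^3 + 3 = 30; next = 29
base 3: 29 = 3^3 + 2; at 4: 4^4 + 2 = 258; next = 257
base 4: 257 = 4^4 + 1; at 5: 5^5 + 1 = 3126; next = 3125
base 5: 3125 = 5^5; at 6: 6^6 = 46656; next = 46655
base 6: 46655 = 5·6^5 + 5·6^4 + 5·6^3 + 5·6^2 + 5·6 + 5; at 7: 5·7^5 + 5·7^4 + 5·7^3 + 5·7^2 + 5·7 + 5 = 98040; next = 98039

5·6^5 + 5·6^4 + 5·6^3 + 5·6^2 + 5·6 + 5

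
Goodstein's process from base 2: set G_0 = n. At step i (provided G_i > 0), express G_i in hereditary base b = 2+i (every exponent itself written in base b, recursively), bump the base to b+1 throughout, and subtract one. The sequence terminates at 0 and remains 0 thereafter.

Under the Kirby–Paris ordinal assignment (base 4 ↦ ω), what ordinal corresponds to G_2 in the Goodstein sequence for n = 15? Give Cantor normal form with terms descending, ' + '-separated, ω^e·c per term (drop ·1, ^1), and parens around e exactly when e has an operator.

ω^(ω + 1) + ω^ω + 3

G_0 = 15. HB_2(15) = 2^(2 + 1) + 2^2 + 2 + 1. Bump = 112. G_1 = 111.
G_1 = 111. HB_3(111) = 3^(3 + 1) + 3^3 + 3. Bump = 1284. G_2 = 1283.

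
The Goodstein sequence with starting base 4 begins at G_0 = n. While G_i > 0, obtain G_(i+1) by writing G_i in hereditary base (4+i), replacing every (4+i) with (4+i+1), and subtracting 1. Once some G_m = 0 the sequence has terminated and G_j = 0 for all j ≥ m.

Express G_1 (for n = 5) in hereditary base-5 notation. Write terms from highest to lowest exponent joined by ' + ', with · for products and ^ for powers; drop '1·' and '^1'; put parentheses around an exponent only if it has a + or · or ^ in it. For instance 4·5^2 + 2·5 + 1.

(0) 5|_4 = 4 + 1 ↦ 5 + 1|_5 = 6 ⇒ 5
(1) 5|_5 = 5 ↦ 6|_6 = 6 ⇒ 5

5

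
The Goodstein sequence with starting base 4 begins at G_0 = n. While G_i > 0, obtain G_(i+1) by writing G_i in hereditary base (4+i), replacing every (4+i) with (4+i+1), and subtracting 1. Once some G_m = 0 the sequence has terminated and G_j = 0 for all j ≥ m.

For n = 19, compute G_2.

37

19 —HB4→ 4^2 + 3 —bump→ 5^2 + 3 = 28 —(−1)→ 27
27 —HB5→ 5^2 + 2 —bump→ 6^2 + 2 = 38 —(−1)→ 37
37 —HB6→ 6^2 + 1 —bump→ 7^2 + 1 = 50 —(−1)→ 49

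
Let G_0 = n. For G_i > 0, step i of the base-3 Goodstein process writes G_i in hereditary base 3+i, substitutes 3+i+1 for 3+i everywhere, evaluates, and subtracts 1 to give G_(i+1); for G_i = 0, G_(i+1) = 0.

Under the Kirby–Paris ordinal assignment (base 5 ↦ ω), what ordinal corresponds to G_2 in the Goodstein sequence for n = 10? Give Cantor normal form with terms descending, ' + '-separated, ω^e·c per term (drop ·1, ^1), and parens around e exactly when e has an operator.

ω·4 + 4

base 3: 10 = 3^2 + 1; at 4: 4^2 + 1 = 17; next = 16
base 4: 16 = 4^2; at 5: 5^2 = 25; next = 24
base 5: 24 = 4·5 + 4; at 6: 4·6 + 4 = 28; next = 27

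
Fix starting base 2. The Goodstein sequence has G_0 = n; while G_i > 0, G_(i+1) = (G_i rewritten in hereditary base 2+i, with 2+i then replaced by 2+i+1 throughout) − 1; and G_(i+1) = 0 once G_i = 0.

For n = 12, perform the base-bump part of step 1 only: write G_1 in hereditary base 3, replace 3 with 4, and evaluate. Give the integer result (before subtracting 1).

1066

G_0 = 12. HB_2(12) = 2^(2 + 1) + 2^2. Bump = 108. G_1 = 107.
G_1 = 107. HB_3(107) = 3^(3 + 1) + 2·3^2 + 2·3 + 2. Bump = 1066. G_2 = 1065.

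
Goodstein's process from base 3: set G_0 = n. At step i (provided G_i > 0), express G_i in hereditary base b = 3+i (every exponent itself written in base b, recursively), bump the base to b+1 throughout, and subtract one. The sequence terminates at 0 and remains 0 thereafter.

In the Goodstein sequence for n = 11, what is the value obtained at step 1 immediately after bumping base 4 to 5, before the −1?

26

step 0: 11 = 3^2 + 2; sub 4 for 3: 4^2 + 2; = 18; G_1 = 18−1 = 17
step 1: 17 = 4^2 + 1; sub 5 for 4: 5^2 + 1; = 26; G_2 = 26−1 = 25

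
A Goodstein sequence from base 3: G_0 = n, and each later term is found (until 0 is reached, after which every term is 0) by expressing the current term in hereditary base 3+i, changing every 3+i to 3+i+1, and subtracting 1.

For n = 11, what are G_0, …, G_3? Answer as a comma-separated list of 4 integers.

G_0=11  [base 3] 3^2 + 2  →[3↦4]→  4^2 + 2 = 18  −1 ⇒ G_1=17
G_1=17  [base 4] 4^2 + 1  →[4↦5]→  5^2 + 1 = 26  −1 ⇒ G_2=25
G_2=25  [base 5] 5^2  →[5↦6]→  6^2 = 36  −1 ⇒ G_3=35

11, 17, 25, 35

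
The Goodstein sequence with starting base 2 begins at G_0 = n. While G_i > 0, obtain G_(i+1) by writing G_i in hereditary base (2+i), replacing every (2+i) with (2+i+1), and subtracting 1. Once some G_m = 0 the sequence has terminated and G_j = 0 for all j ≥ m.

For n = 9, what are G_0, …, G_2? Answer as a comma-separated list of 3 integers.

9, 81, 1023

G_0=9  [base 2] 2^(2 + 1) + 1  →[2↦3]→  3^(3 + 1) + 1 = 82  −1 ⇒ G_1=81
G_1=81  [base 3] 3^(3 + 1)  →[3↦4]→  4^(4 + 1) = 1024  −1 ⇒ G_2=1023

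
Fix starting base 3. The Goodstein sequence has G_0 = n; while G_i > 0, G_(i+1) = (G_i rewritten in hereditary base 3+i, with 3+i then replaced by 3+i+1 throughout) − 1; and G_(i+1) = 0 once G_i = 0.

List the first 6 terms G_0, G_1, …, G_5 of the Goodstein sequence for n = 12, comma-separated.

step 0: 12 = 3^2 + 3; sub 4 for 3: 4^2 + 4; = 20; G_1 = 20−1 = 19
step 1: 19 = 4^2 + 3; sub 5 for 4: 5^2 + 3; = 28; G_2 = 28−1 = 27
step 2: 27 = 5^2 + 2; sub 6 for 5: 6^2 + 2; = 38; G_3 = 38−1 = 37
step 3: 37 = 6^2 + 1; sub 7 for 6: 7^2 + 1; = 50; G_4 = 50−1 = 49
step 4: 49 = 7^2; sub 8 for 7: 8^2; = 64; G_5 = 64−1 = 63

12, 19, 27, 37, 49, 63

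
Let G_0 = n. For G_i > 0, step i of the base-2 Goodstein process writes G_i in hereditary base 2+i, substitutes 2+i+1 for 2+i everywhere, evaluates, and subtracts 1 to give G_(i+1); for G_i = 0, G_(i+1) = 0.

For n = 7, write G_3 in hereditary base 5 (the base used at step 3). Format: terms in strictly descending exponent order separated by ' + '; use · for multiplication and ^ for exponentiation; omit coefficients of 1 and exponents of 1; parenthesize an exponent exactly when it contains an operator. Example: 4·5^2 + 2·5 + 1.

5^5 + 2

G_0 = 7. HB_2(7) = 2^2 + 2 + 1. Bump = 31. G_1 = 30.
G_1 = 30. HB_3(30) = 3^3 + 3. Bump = 260. G_2 = 259.
G_2 = 259. HB_4(259) = 4^4 + 3. Bump = 3128. G_3 = 3127.
G_3 = 3127. HB_5(3127) = 5^5 + 2. Bump = 46658. G_4 = 46657.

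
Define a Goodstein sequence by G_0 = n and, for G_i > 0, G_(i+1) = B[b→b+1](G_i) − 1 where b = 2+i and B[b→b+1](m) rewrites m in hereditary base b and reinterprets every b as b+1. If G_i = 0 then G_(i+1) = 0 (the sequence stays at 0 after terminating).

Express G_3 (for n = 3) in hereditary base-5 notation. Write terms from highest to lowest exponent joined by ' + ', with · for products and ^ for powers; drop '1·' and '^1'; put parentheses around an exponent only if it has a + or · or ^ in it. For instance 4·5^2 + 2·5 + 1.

2

base 2: 3 = 2 + 1; at 3: 3 + 1 = 4; next = 3
base 3: 3 = 3; at 4: 4 = 4; next = 3
base 4: 3 = 3; at 5: 3 = 3; next = 2
base 5: 2 = 2; at 6: 2 = 2; next = 1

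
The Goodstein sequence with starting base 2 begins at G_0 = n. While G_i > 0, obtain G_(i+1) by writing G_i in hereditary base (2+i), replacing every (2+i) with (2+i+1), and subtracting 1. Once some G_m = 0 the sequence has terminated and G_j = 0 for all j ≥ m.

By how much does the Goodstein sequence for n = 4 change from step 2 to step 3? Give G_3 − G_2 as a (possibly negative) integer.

G_0 = 4. HB_2(4) = 2^2. Bump = 27. G_1 = 26.
G_1 = 26. HB_3(26) = 2·3^2 + 2·3 + 2. Bump = 42. G_2 = 41.
G_2 = 41. HB_4(41) = 2·4^2 + 2·4 + 1. Bump = 61. G_3 = 60.

19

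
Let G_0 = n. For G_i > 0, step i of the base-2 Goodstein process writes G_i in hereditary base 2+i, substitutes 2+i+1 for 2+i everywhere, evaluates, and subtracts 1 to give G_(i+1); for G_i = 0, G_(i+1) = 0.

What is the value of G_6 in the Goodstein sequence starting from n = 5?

1751

step 0: 5 = 2^2 + 1; sub 3 for 2: 3^3 + 1; = 28; G_1 = 28−1 = 27
step 1: 27 = 3^3; sub 4 for 3: 4^4; = 256; G_2 = 256−1 = 255
step 2: 255 = 3·4^3 + 3·4^2 + 3·4 + 3; sub 5 for 4: 3·5^3 + 3·5^2 + 3·5 + 3; = 468; G_3 = 468−1 = 467
step 3: 467 = 3·5^3 + 3·5^2 + 3·5 + 2; sub 6 for 5: 3·6^3 + 3·6^2 + 3·6 + 2; = 776; G_4 = 776−1 = 775
step 4: 775 = 3·6^3 + 3·6^2 + 3·6 + 1; sub 7 for 6: 3·7^3 + 3·7^2 + 3·7 + 1; = 1198; G_5 = 1198−1 = 1197
step 5: 1197 = 3·7^3 + 3·7^2 + 3·7; sub 8 for 7: 3·8^3 + 3·8^2 + 3·8; = 1752; G_6 = 1752−1 = 1751
step 6: 1751 = 3·8^3 + 3·8^2 + 2·8 + 7; sub 9 for 8: 3·9^3 + 3·9^2 + 2·9 + 7; = 2455; G_7 = 2455−1 = 2454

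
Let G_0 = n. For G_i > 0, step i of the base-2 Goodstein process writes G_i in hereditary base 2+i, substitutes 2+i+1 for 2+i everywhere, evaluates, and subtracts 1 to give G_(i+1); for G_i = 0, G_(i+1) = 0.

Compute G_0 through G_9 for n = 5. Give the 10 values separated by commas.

5, 27, 255, 467, 775, 1197, 1751, 2454, 3325, 4382

5 —HB2→ 2^2 + 1 —bump→ 3^3 + 1 = 28 —(−1)→ 27
27 —HB3→ 3^3 —bump→ 4^4 = 256 —(−1)→ 255
255 —HB4→ 3·4^3 + 3·4^2 + 3·4 + 3 —bump→ 3·5^3 + 3·5^2 + 3·5 + 3 = 468 —(−1)→ 467
467 —HB5→ 3·5^3 + 3·5^2 + 3·5 + 2 —bump→ 3·6^3 + 3·6^2 + 3·6 + 2 = 776 —(−1)→ 775
775 —HB6→ 3·6^3 + 3·6^2 + 3·6 + 1 —bump→ 3·7^3 + 3·7^2 + 3·7 + 1 = 1198 —(−1)→ 1197
1197 —HB7→ 3·7^3 + 3·7^2 + 3·7 —bump→ 3·8^3 + 3·8^2 + 3·8 = 1752 —(−1)→ 1751
1751 —HB8→ 3·8^3 + 3·8^2 + 2·8 + 7 —bump→ 3·9^3 + 3·9^2 + 2·9 + 7 = 2455 —(−1)→ 2454
2454 —HB9→ 3·9^3 + 3·9^2 + 2·9 + 6 —bump→ 3·10^3 + 3·10^2 + 2·10 + 6 = 3326 —(−1)→ 3325
3325 —HB10→ 3·10^3 + 3·10^2 + 2·10 + 5 —bump→ 3·11^3 + 3·11^2 + 2·11 + 5 = 4383 —(−1)→ 4382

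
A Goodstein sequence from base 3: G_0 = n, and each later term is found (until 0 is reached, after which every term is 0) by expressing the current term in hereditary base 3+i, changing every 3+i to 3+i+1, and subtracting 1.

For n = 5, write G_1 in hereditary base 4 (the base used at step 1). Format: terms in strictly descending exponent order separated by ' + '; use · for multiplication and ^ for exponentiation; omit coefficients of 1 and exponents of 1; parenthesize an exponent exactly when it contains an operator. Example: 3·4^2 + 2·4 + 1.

4 + 1

i=0: 5 = 3 + 2 (b=3); 3→4: 4 + 2 = 6; 6−1 = 5
i=1: 5 = 4 + 1 (b=4); 4→5: 5 + 1 = 6; 6−1 = 5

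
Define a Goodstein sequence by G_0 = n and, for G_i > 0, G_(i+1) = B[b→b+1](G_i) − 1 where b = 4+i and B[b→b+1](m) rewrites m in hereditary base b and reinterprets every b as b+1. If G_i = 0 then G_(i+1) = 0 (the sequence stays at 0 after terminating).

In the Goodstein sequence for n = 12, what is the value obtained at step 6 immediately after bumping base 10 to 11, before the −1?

G_0 = 12. HB_4(12) = 3·4. Bump = 15. G_1 = 14.
G_1 = 14. HB_5(14) = 2·5 + 4. Bump = 16. G_2 = 15.
G_2 = 15. HB_6(15) = 2·6 + 3. Bump = 17. G_3 = 16.
G_3 = 16. HB_7(16) = 2·7 + 2. Bump = 18. G_4 = 17.
G_4 = 17. HB_8(17) = 2·8 + 1. Bump = 19. G_5 = 18.
G_5 = 18. HB_9(18) = 2·9. Bump = 20. G_6 = 19.
G_6 = 19. HB_10(19) = 10 + 9. Bump = 20. G_7 = 19.

20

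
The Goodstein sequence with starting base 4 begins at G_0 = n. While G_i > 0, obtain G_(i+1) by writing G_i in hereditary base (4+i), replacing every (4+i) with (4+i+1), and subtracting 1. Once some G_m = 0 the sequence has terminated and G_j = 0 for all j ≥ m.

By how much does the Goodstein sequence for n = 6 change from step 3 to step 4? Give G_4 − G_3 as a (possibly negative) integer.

-1

i=0: 6 = 4 + 2 (b=4); 4→5: 5 + 2 = 7; 7−1 = 6
i=1: 6 = 5 + 1 (b=5); 5→6: 6 + 1 = 7; 7−1 = 6
i=2: 6 = 6 (b=6); 6→7: 7 = 7; 7−1 = 6
i=3: 6 = 6 (b=7); 7→8: 6 = 6; 6−1 = 5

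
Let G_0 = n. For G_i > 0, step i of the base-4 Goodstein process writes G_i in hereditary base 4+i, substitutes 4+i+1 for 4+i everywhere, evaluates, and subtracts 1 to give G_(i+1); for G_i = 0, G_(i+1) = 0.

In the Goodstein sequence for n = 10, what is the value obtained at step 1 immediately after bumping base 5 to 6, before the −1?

13

G_0 = 10. HB_4(10) = 2·4 + 2. Bump = 12. G_1 = 11.
G_1 = 11. HB_5(11) = 2·5 + 1. Bump = 13. G_2 = 12.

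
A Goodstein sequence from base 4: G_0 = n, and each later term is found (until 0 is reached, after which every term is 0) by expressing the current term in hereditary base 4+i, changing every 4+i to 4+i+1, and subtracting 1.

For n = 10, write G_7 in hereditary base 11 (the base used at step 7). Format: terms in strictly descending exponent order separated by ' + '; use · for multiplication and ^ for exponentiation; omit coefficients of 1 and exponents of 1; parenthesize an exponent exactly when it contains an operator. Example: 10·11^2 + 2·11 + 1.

11 + 2

G_0=10  [base 4] 2·4 + 2  →[4↦5]→  2·5 + 2 = 12  −1 ⇒ G_1=11
G_1=11  [base 5] 2·5 + 1  →[5↦6]→  2·6 + 1 = 13  −1 ⇒ G_2=12
G_2=12  [base 6] 2·6  →[6↦7]→  2·7 = 14  −1 ⇒ G_3=13
G_3=13  [base 7] 7 + 6  →[7↦8]→  8 + 6 = 14  −1 ⇒ G_4=13
G_4=13  [base 8] 8 + 5  →[8↦9]→  9 + 5 = 14  −1 ⇒ G_5=13
G_5=13  [base 9] 9 + 4  →[9↦10]→  10 + 4 = 14  −1 ⇒ G_6=13
G_6=13  [base 10] 10 + 3  →[10↦11]→  11 + 3 = 14  −1 ⇒ G_7=13
G_7=13  [base 11] 11 + 2  →[11↦12]→  12 + 2 = 14  −1 ⇒ G_8=13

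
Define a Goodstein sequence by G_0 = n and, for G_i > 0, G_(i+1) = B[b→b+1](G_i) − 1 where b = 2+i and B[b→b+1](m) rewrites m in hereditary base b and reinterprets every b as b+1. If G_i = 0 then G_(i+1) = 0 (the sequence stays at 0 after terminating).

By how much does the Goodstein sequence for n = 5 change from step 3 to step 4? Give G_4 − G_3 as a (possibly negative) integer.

step 0: 5 = 2^2 + 1; sub 3 for 2: 3^3 + 1; = 28; G_1 = 28−1 = 27
step 1: 27 = 3^3; sub 4 for 3: 4^4; = 256; G_2 = 256−1 = 255
step 2: 255 = 3·4^3 + 3·4^2 + 3·4 + 3; sub 5 for 4: 3·5^3 + 3·5^2 + 3·5 + 3; = 468; G_3 = 468−1 = 467
step 3: 467 = 3·5^3 + 3·5^2 + 3·5 + 2; sub 6 for 5: 3·6^3 + 3·6^2 + 3·6 + 2; = 776; G_4 = 776−1 = 775

308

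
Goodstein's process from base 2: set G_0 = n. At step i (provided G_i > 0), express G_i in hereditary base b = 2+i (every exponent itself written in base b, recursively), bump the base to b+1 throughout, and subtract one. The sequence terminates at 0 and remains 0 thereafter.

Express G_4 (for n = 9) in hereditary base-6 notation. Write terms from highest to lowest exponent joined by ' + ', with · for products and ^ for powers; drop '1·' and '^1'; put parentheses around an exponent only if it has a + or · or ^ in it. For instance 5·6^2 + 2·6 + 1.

G_0=9  [base 2] 2^(2 + 1) + 1  →[2↦3]→  3^(3 + 1) + 1 = 82  −1 ⇒ G_1=81
G_1=81  [base 3] 3^(3 + 1)  →[3↦4]→  4^(4 + 1) = 1024  −1 ⇒ G_2=1023
G_2=1023  [base 4] 3·4^4 + 3·4^3 + 3·4^2 + 3·4 + 3  →[4↦5]→  3·5^5 + 3·5^3 + 3·5^2 + 3·5 + 3 = 9843  −1 ⇒ G_3=9842
G_3=9842  [base 5] 3·5^5 + 3·5^3 + 3·5^2 + 3·5 + 2  →[5↦6]→  3·6^6 + 3·6^3 + 3·6^2 + 3·6 + 2 = 140744  −1 ⇒ G_4=140743
G_4=140743  [base 6] 3·6^6 + 3·6^3 + 3·6^2 + 3·6 + 1  →[6↦7]→  3·7^7 + 3·7^3 + 3·7^2 + 3·7 + 1 = 2471827  −1 ⇒ G_5=2471826

3·6^6 + 3·6^3 + 3·6^2 + 3·6 + 1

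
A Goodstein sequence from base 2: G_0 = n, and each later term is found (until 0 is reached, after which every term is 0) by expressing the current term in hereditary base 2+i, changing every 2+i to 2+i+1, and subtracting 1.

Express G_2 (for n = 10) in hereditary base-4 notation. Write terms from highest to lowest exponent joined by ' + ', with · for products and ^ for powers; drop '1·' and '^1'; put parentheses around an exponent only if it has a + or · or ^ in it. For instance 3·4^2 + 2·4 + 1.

G_0=10  [base 2] 2^(2 + 1) + 2  →[2↦3]→  3^(3 + 1) + 3 = 84  −1 ⇒ G_1=83
G_1=83  [base 3] 3^(3 + 1) + 2  →[3↦4]→  4^(4 + 1) + 2 = 1026  −1 ⇒ G_2=1025

4^(4 + 1) + 1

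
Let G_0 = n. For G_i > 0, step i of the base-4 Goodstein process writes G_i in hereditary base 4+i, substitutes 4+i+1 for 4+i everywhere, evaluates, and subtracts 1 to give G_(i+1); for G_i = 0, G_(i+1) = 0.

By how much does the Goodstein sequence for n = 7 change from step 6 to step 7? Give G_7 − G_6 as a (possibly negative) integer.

7 —HB4→ 4 + 3 —bump→ 5 + 3 = 8 —(−1)→ 7
7 —HB5→ 5 + 2 —bump→ 6 + 2 = 8 —(−1)→ 7
7 —HB6→ 6 + 1 —bump→ 7 + 1 = 8 —(−1)→ 7
7 —HB7→ 7 —bump→ 8 = 8 —(−1)→ 7
7 —HB8→ 7 —bump→ 7 = 7 —(−1)→ 6
6 —HB9→ 6 —bump→ 6 = 6 —(−1)→ 5
5 —HB10→ 5 —bump→ 5 = 5 —(−1)→ 4

-1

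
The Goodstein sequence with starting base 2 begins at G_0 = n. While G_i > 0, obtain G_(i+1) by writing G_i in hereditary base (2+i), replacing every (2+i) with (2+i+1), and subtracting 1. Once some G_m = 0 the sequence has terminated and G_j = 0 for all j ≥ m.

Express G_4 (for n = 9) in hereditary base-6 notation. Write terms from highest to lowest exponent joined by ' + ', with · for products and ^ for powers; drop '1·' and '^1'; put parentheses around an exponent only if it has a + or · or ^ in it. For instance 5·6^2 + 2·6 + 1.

G_0=9  [base 2] 2^(2 + 1) + 1  →[2↦3]→  3^(3 + 1) + 1 = 82  −1 ⇒ G_1=81
G_1=81  [base 3] 3^(3 + 1)  →[3↦4]→  4^(4 + 1) = 1024  −1 ⇒ G_2=1023
G_2=1023  [base 4] 3·4^4 + 3·4^3 + 3·4^2 + 3·4 + 3  →[4↦5]→  3·5^5 + 3·5^3 + 3·5^2 + 3·5 + 3 = 9843  −1 ⇒ G_3=9842
G_3=9842  [base 5] 3·5^5 + 3·5^3 + 3·5^2 + 3·5 + 2  →[5↦6]→  3·6^6 + 3·6^3 + 3·6^2 + 3·6 + 2 = 140744  −1 ⇒ G_4=140743
G_4=140743  [base 6] 3·6^6 + 3·6^3 + 3·6^2 + 3·6 + 1  →[6↦7]→  3·7^7 + 3·7^3 + 3·7^2 + 3·7 + 1 = 2471827  −1 ⇒ G_5=2471826

3·6^6 + 3·6^3 + 3·6^2 + 3·6 + 1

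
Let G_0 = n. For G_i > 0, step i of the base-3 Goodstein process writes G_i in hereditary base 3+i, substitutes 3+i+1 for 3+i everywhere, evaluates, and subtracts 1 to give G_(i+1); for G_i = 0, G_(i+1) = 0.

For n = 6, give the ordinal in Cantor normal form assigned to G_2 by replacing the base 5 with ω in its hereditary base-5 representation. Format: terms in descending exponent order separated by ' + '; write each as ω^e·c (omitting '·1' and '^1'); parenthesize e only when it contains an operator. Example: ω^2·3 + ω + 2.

ω + 2

step 0: 6 = 2·3; sub 4 for 3: 2·4; = 8; G_1 = 8−1 = 7
step 1: 7 = 4 + 3; sub 5 for 4: 5 + 3; = 8; G_2 = 8−1 = 7
step 2: 7 = 5 + 2; sub 6 for 5: 6 + 2; = 8; G_3 = 8−1 = 7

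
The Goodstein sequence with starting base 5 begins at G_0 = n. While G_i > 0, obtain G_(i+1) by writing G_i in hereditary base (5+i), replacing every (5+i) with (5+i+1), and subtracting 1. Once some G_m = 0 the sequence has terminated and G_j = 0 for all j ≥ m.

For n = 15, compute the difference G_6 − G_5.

1

[0] 15 ≡ 3·5 (base 5). Lift 6: 18. −1: 17.
[1] 17 ≡ 2·6 + 5 (base 6). Lift 7: 19. −1: 18.
[2] 18 ≡ 2·7 + 4 (base 7). Lift 8: 20. −1: 19.
[3] 19 ≡ 2·8 + 3 (base 8). Lift 9: 21. −1: 20.
[4] 20 ≡ 2·9 + 2 (base 9). Lift 10: 22. −1: 21.
[5] 21 ≡ 2·10 + 1 (base 10). Lift 11: 23. −1: 22.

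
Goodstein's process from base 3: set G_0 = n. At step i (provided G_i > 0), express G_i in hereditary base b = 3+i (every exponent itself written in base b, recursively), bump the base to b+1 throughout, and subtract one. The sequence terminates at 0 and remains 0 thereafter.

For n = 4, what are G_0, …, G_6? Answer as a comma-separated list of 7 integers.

4, 4, 4, 3, 2, 1, 0

i=0: 4 = 3 + 1 (b=3); 3→4: 4 + 1 = 5; 5−1 = 4
i=1: 4 = 4 (b=4); 4→5: 5 = 5; 5−1 = 4
i=2: 4 = 4 (b=5); 5→6: 4 = 4; 4−1 = 3
i=3: 3 = 3 (b=6); 6→7: 3 = 3; 3−1 = 2
i=4: 2 = 2 (b=7); 7→8: 2 = 2; 2−1 = 1
i=5: 1 = 1 (b=8); 8→9: 1 = 1; 1−1 = 0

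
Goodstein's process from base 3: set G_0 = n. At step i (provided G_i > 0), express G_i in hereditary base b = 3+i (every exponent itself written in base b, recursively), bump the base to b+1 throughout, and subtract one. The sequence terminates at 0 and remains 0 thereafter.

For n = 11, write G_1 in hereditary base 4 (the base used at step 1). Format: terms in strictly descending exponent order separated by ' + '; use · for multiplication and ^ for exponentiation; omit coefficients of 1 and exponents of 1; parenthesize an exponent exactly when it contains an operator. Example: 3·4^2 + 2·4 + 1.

4^2 + 1

i=0: 11 = 3^2 + 2 (b=3); 3→4: 4^2 + 2 = 18; 18−1 = 17
i=1: 17 = 4^2 + 1 (b=4); 4→5: 5^2 + 1 = 26; 26−1 = 25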